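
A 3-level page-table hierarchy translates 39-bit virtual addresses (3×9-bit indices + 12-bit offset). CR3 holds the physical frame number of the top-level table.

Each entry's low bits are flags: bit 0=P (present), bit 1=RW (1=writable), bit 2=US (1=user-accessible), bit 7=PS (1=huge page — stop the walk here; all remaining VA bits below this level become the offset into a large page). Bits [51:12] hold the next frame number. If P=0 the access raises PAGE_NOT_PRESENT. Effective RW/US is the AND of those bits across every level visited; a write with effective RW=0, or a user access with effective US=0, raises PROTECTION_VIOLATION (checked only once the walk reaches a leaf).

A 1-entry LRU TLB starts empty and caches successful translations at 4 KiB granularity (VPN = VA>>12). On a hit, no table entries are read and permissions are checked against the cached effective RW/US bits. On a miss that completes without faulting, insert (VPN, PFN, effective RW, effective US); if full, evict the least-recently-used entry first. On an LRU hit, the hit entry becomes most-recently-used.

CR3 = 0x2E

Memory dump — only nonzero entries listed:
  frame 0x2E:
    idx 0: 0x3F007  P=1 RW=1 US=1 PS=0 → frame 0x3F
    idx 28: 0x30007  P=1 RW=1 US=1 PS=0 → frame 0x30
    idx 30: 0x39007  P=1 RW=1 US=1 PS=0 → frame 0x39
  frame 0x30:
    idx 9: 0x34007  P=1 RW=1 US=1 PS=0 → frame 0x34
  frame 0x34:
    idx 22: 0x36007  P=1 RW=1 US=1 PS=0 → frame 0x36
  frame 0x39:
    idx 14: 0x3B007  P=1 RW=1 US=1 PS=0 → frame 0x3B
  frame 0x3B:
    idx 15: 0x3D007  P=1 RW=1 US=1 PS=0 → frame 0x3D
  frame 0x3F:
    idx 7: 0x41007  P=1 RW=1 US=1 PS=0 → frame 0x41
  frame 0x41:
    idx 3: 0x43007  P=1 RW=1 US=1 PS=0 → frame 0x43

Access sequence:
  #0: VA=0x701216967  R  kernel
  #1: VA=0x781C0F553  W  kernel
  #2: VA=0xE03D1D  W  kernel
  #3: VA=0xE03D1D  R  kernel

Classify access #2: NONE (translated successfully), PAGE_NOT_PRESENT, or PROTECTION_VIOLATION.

Trace:
#0 VA=0x701216967 (r,kernel):
  L0: frame=0x2E idx=28 entry=0x30007 [P=1 RW=1 US=1 PS=0]
  L1: frame=0x30 idx=9 entry=0x34007 [P=1 RW=1 US=1 PS=0]
  L2: frame=0x34 idx=22 entry=0x36007 [P=1 RW=1 US=1 PS=0]
  → PA=0x36967  (3 entries read)
#1 VA=0x781C0F553 (w,kernel):
  L0: frame=0x2E idx=30 entry=0x39007 [P=1 RW=1 US=1 PS=0]
  L1: frame=0x39 idx=14 entry=0x3B007 [P=1 RW=1 US=1 PS=0]
  L2: frame=0x3B idx=15 entry=0x3D007 [P=1 RW=1 US=1 PS=0]
  → PA=0x3D553  (3 entries read)
#2 VA=0xE03D1D (w,kernel):
  L0: frame=0x2E idx=0 entry=0x3F007 [P=1 RW=1 US=1 PS=0]
  L1: frame=0x3F idx=7 entry=0x41007 [P=1 RW=1 US=1 PS=0]
  L2: frame=0x41 idx=3 entry=0x43007 [P=1 RW=1 US=1 PS=0]
  → PA=0x43D1D  (3 entries read)
#3 VA=0xE03D1D (r,kernel):
  TLB hit vpn=0xE03 → PA=0x43D1D

Access #2 fault: NONE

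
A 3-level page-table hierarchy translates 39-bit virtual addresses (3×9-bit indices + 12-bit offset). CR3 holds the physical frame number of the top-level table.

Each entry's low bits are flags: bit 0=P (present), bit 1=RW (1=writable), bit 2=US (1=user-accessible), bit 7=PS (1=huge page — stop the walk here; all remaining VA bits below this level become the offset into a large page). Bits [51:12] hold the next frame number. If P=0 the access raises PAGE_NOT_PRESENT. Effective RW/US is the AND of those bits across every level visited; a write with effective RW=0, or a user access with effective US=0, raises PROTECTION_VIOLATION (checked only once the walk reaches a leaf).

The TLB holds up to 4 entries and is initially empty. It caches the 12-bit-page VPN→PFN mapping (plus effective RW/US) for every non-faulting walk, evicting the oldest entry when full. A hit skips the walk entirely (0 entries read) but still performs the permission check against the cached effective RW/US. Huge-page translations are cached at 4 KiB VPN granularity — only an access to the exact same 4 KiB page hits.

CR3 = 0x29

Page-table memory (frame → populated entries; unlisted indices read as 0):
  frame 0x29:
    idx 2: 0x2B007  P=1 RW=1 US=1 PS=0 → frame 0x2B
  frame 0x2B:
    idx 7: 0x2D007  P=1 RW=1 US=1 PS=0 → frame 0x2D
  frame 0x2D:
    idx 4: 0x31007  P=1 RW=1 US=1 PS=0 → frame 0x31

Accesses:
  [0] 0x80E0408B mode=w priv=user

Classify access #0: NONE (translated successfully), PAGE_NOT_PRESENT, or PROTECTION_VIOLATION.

Per-access translation:
#0 VA=0x80E0408B (w,user):
  lvl0: tbl 0x29, slot 2 ⇒ 0x2B007 (P1/RW1/US1/PS0)
  lvl1: tbl 0x2B, slot 7 ⇒ 0x2D007 (P1/RW1/US1/PS0)
  lvl2: tbl 0x2D, slot 4 ⇒ 0x31007 (P1/RW1/US1/PS0)
  ✓ 0x3108B  — 3 lookups

Access #0 fault: NONE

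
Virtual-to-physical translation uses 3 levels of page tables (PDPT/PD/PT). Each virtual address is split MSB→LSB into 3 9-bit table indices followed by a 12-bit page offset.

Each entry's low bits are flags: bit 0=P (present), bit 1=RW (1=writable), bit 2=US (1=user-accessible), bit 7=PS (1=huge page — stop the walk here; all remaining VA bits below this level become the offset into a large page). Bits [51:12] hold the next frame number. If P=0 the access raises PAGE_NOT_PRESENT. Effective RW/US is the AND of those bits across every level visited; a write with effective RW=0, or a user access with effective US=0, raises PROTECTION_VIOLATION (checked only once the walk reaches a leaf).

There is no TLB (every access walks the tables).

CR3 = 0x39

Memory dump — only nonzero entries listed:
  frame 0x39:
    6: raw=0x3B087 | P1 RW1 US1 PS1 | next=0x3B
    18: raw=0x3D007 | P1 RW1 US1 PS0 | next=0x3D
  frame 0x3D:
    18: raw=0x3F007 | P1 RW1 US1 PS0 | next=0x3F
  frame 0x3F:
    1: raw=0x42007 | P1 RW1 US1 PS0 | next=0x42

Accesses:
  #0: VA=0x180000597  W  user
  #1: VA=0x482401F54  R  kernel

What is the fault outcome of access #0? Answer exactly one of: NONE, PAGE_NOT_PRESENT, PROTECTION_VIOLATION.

Per-access translation:
#0 VA=0x180000597 (w,user):
  [0] read 0x39 idx=6: raw=0x3B087 flags P=1 W=1 U=1 S=1
  ✓ 0x3B597 (huge @L0)  — 1 lookups
#1 VA=0x482401F54 (r,kernel):
  [0] read 0x39 idx=18: raw=0x3D007 flags P=1 W=1 U=1 S=0
  [1] read 0x3D idx=18: raw=0x3F007 flags P=1 W=1 U=1 S=0
  [2] read 0x3F idx=1: raw=0x42007 flags P=1 W=1 U=1 S=0
  ✓ 0x42F54  — 3 lookups

Access #0 fault: NONE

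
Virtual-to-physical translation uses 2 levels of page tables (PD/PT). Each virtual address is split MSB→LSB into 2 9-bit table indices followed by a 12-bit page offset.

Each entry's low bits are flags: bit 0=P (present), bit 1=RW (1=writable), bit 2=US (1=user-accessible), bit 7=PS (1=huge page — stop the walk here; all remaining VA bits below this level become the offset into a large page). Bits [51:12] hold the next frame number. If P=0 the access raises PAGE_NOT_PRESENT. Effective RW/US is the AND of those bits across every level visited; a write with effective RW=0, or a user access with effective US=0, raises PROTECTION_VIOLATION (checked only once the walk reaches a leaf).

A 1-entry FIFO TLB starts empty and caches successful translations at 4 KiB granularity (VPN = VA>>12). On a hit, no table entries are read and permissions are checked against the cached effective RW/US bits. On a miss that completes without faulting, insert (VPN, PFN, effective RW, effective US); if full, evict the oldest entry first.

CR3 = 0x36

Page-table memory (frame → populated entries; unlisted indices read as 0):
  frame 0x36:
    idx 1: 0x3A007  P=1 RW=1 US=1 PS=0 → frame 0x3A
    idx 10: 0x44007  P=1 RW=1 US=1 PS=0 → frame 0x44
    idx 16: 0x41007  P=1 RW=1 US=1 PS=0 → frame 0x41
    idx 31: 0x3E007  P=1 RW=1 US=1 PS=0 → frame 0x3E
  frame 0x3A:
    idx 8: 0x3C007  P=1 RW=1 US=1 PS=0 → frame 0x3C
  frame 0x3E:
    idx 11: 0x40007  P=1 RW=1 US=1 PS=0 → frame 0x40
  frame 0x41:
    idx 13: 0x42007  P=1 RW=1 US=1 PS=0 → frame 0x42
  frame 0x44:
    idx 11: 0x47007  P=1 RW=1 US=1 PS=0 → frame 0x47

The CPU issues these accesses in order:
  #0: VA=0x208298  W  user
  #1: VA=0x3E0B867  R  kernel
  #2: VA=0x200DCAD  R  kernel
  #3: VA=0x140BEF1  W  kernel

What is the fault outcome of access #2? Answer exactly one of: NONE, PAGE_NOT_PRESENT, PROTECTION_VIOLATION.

Trace:
#0 VA=0x208298 (w,user):
  L0 @0x36[1] → 0x3A007  P=1,RW=1,US=1,PS=0
  L1 @0x3A[8] → 0x3C007  P=1,RW=1,US=1,PS=0
  ✓ 0x3C298  — 2 lookups
#1 VA=0x3E0B867 (r,kernel):
  L0 @0x36[31] → 0x3E007  P=1,RW=1,US=1,PS=0
  L1 @0x3E[11] → 0x40007  P=1,RW=1,US=1,PS=0
  ✓ 0x40867  — 2 lookups
#2 VA=0x200DCAD (r,kernel):
  L0 @0x36[16] → 0x41007  P=1,RW=1,US=1,PS=0
  L1 @0x41[13] → 0x42007  P=1,RW=1,US=1,PS=0
  ✓ 0x42CAD  — 2 lookups
#3 VA=0x140BEF1 (w,kernel):
  L0 @0x36[10] → 0x44007  P=1,RW=1,US=1,PS=0
  L1 @0x44[11] → 0x47007  P=1,RW=1,US=1,PS=0
  ✓ 0x47EF1  — 2 lookups

Access #2 fault: NONE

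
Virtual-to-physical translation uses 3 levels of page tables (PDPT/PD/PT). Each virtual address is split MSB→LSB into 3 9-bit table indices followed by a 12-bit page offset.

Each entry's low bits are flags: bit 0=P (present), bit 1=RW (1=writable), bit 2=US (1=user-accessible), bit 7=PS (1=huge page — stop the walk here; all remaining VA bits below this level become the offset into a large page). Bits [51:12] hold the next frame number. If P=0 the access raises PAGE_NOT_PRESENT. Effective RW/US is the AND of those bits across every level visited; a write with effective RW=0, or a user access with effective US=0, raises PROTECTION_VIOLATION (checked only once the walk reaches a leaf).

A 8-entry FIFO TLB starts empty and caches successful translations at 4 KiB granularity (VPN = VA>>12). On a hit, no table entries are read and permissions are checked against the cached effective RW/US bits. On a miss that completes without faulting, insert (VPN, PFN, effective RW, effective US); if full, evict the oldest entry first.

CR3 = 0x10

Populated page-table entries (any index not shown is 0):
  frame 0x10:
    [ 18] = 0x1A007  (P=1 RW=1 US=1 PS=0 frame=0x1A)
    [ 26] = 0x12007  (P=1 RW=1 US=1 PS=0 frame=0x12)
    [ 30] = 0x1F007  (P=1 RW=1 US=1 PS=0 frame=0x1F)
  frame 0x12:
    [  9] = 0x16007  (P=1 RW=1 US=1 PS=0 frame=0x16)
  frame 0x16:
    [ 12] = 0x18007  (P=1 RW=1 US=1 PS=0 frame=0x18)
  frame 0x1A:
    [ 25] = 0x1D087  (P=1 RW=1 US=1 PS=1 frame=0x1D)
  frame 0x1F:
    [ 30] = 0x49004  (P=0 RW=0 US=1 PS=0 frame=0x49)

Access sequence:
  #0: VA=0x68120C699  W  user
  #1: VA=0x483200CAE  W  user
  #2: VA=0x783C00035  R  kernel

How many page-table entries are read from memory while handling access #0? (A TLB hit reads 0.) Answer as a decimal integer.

Per-access translation:
#0 VA=0x68120C699 (w,user):
  [0] read 0x10 idx=26: raw=0x12007 flags P=1 W=1 U=1 S=0
  [1] read 0x12 idx=9: raw=0x16007 flags P=1 W=1 U=1 S=0
  [2] read 0x16 idx=12: raw=0x18007 flags P=1 W=1 U=1 S=0
  ⇒ phys 0x18699  [3 reads]
#1 VA=0x483200CAE (w,user):
  [0] read 0x10 idx=18: raw=0x1A007 flags P=1 W=1 U=1 S=0
  [1] read 0x1A idx=25: raw=0x1D087 flags P=1 W=1 U=1 S=1
  ⇒ phys 0x1DCAE (huge @L1)  [2 reads]
#2 VA=0x783C00035 (r,kernel):
  [0] read 0x10 idx=30: raw=0x1F007 flags P=1 W=1 U=1 S=0
  [1] read 0x1F idx=30: raw=0x49004 flags P=0 W=0 U=1 S=0
  ⇒ fault: PAGE_NOT_PRESENT  — 2 lookups

Entries read for #0: 3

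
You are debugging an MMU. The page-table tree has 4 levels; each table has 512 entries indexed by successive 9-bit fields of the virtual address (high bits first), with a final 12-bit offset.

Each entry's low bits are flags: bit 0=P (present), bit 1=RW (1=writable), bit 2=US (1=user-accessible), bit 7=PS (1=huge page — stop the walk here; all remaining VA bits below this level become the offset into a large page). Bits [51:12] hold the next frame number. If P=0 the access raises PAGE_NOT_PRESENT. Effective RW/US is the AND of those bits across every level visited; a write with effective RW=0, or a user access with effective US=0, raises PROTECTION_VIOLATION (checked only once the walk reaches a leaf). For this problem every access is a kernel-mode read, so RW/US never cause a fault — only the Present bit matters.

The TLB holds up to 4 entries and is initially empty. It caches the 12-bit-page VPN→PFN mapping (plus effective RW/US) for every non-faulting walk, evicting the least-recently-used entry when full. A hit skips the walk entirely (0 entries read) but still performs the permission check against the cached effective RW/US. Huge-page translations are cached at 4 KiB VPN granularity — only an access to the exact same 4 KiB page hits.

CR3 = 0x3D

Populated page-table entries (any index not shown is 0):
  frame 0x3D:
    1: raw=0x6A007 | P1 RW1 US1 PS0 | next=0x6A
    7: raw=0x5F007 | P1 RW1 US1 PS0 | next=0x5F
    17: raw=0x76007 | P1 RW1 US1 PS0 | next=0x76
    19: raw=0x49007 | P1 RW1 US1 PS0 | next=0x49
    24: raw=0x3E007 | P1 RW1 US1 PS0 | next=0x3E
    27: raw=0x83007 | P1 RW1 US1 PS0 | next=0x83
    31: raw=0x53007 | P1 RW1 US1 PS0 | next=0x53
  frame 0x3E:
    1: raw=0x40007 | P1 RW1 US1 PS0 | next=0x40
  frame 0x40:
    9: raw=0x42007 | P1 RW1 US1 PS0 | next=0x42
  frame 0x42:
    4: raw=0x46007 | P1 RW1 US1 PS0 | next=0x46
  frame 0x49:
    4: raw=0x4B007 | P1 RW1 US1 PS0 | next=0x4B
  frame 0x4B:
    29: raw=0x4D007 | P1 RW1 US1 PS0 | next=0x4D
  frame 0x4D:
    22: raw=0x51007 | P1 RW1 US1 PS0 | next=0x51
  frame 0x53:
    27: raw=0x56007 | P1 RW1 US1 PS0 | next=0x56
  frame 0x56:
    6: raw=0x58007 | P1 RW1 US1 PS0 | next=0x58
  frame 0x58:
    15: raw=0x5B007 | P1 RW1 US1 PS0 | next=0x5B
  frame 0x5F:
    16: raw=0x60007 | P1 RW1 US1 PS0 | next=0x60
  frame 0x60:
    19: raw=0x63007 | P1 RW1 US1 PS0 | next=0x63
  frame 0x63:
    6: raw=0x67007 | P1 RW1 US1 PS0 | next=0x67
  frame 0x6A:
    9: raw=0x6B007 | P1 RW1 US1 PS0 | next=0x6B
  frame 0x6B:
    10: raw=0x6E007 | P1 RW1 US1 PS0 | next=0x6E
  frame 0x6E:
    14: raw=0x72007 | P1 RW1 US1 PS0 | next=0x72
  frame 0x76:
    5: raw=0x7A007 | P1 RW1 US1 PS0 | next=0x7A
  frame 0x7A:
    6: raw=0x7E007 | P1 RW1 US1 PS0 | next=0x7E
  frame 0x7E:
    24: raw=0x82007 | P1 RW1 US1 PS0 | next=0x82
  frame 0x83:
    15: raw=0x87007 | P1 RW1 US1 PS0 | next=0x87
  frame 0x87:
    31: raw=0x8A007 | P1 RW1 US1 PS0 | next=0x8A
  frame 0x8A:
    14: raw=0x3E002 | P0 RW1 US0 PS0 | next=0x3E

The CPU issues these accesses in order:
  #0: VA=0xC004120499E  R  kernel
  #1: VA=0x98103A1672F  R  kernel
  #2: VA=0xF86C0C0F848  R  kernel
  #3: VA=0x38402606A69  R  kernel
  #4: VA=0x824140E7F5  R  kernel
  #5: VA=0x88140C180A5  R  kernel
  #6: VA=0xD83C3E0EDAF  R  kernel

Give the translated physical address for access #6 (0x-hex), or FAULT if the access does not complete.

Per-access translation:
#0 VA=0xC004120499E (r,kernel):
  L0 @0x3D[24] → 0x3E007  P=1,RW=1,US=1,PS=0
  L1 @0x3E[1] → 0x40007  P=1,RW=1,US=1,PS=0
  L2 @0x40[9] → 0x42007  P=1,RW=1,US=1,PS=0
  L3 @0x42[4] → 0x46007  P=1,RW=1,US=1,PS=0
  ⇒ phys 0x4699E  [4 reads]
#1 VA=0x98103A1672F (r,kernel):
  L0 @0x3D[19] → 0x49007  P=1,RW=1,US=1,PS=0
  L1 @0x49[4] → 0x4B007  P=1,RW=1,US=1,PS=0
  L2 @0x4B[29] → 0x4D007  P=1,RW=1,US=1,PS=0
  L3 @0x4D[22] → 0x51007  P=1,RW=1,US=1,PS=0
  ⇒ phys 0x5172F  [4 reads]
#2 VA=0xF86C0C0F848 (r,kernel):
  L0 @0x3D[31] → 0x53007  P=1,RW=1,US=1,PS=0
  L1 @0x53[27] → 0x56007  P=1,RW=1,US=1,PS=0
  L2 @0x56[6] → 0x58007  P=1,RW=1,US=1,PS=0
  L3 @0x58[15] → 0x5B007  P=1,RW=1,US=1,PS=0
  ⇒ phys 0x5B848  [4 reads]
#3 VA=0x38402606A69 (r,kernel):
  L0 @0x3D[7] → 0x5F007  P=1,RW=1,US=1,PS=0
  L1 @0x5F[16] → 0x60007  P=1,RW=1,US=1,PS=0
  L2 @0x60[19] → 0x63007  P=1,RW=1,US=1,PS=0
  L3 @0x63[6] → 0x67007  P=1,RW=1,US=1,PS=0
  ⇒ phys 0x67A69  [4 reads]
#4 VA=0x824140E7F5 (r,kernel):
  L0 @0x3D[1] → 0x6A007  P=1,RW=1,US=1,PS=0
  L1 @0x6A[9] → 0x6B007  P=1,RW=1,US=1,PS=0
  L2 @0x6B[10] → 0x6E007  P=1,RW=1,US=1,PS=0
  L3 @0x6E[14] → 0x72007  P=1,RW=1,US=1,PS=0
  ⇒ phys 0x727F5  [4 reads]
#5 VA=0x88140C180A5 (r,kernel):
  L0 @0x3D[17] → 0x76007  P=1,RW=1,US=1,PS=0
  L1 @0x76[5] → 0x7A007  P=1,RW=1,US=1,PS=0
  L2 @0x7A[6] → 0x7E007  P=1,RW=1,US=1,PS=0
  L3 @0x7E[24] → 0x82007  P=1,RW=1,US=1,PS=0
  ⇒ phys 0x820A5  [4 reads]
#6 VA=0xD83C3E0EDAF (r,kernel):
  L0 @0x3D[27] → 0x83007  P=1,RW=1,US=1,PS=0
  L1 @0x83[15] → 0x87007  P=1,RW=1,US=1,PS=0
  L2 @0x87[31] → 0x8A007  P=1,RW=1,US=1,PS=0
  L3 @0x8A[14] → 0x3E002  P=0,RW=1,US=0,PS=0
  ⇒ fault: PAGE_NOT_PRESENT  — 4 lookups

Access #6 PA: FAULT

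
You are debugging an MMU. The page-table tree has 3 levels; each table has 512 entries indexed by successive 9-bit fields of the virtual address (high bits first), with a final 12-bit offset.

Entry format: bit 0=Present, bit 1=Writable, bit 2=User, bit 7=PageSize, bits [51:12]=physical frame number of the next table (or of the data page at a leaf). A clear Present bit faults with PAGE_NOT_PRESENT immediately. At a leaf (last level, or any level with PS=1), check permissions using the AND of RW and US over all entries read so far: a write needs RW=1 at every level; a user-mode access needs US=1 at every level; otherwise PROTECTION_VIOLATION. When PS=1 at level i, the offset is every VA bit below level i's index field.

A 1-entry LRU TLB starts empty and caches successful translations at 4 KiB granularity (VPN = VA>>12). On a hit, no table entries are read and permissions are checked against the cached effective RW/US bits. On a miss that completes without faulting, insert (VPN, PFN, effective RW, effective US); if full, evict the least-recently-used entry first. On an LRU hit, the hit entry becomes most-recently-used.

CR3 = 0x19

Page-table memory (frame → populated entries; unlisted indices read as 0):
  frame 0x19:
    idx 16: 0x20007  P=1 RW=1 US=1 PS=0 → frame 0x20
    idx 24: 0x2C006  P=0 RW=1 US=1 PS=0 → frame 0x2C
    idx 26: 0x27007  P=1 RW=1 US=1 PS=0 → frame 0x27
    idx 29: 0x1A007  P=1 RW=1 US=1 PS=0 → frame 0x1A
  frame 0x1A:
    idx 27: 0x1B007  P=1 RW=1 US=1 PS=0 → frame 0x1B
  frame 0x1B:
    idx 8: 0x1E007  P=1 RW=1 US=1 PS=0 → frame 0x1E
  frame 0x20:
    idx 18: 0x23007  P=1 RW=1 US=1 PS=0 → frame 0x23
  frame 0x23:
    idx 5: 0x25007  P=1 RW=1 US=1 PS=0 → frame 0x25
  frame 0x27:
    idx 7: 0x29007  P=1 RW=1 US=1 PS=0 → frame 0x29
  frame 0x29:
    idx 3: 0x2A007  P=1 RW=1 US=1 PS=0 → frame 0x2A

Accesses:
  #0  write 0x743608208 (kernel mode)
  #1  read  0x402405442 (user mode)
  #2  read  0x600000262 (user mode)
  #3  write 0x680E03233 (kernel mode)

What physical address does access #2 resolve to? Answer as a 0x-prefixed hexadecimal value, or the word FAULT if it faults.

Per-access translation:
#0 VA=0x743608208 (w,kernel):
  lvl0: tbl 0x19, slot 29 ⇒ 0x1A007 (P1/RW1/US1/PS0)
  lvl1: tbl 0x1A, slot 27 ⇒ 0x1B007 (P1/RW1/US1/PS0)
  lvl2: tbl 0x1B, slot 8 ⇒ 0x1E007 (P1/RW1/US1/PS0)
  ⇒ phys 0x1E208  [3 reads]
#1 VA=0x402405442 (r,user):
  lvl0: tbl 0x19, slot 16 ⇒ 0x20007 (P1/RW1/US1/PS0)
  lvl1: tbl 0x20, slot 18 ⇒ 0x23007 (P1/RW1/US1/PS0)
  lvl2: tbl 0x23, slot 5 ⇒ 0x25007 (P1/RW1/US1/PS0)
  ⇒ phys 0x25442  [3 reads]
#2 VA=0x600000262 (r,user):
  lvl0: tbl 0x19, slot 24 ⇒ 0x2C006 (P0/RW1/US1/PS0)
  ✗ PAGE_NOT_PRESENT  [1 reads]
#3 VA=0x680E03233 (w,kernel):
  lvl0: tbl 0x19, slot 26 ⇒ 0x27007 (P1/RW1/US1/PS0)
  lvl1: tbl 0x27, slot 7 ⇒ 0x29007 (P1/RW1/US1/PS0)
  lvl2: tbl 0x29, slot 3 ⇒ 0x2A007 (P1/RW1/US1/PS0)
  ⇒ phys 0x2A233  [3 reads]

Access #2 PA: FAULT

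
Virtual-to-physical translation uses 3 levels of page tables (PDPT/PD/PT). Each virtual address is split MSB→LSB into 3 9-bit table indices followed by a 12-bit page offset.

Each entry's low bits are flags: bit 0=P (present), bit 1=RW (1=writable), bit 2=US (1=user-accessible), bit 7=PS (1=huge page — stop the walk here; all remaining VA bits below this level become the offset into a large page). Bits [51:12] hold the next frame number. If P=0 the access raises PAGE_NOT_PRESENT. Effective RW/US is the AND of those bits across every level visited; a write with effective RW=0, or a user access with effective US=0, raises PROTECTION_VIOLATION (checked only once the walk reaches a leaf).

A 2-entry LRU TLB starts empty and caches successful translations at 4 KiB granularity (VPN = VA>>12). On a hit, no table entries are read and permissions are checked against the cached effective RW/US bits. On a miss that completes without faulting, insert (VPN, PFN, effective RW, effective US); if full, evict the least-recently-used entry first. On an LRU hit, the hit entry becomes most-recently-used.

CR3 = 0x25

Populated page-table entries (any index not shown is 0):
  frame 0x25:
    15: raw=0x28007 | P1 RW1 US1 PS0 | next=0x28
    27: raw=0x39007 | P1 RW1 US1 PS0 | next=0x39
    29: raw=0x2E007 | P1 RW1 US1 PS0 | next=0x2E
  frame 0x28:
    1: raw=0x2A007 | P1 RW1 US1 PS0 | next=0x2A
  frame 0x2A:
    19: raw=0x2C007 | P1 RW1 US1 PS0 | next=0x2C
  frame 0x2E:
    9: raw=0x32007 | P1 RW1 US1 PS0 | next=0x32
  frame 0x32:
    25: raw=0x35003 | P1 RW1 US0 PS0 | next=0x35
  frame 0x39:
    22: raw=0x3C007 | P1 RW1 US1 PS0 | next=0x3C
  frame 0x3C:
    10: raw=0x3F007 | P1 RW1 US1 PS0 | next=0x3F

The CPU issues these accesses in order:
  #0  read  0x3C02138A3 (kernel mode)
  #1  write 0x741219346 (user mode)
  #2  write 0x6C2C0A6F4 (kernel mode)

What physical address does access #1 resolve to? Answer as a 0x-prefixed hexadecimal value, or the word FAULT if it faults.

Trace:
#0 VA=0x3C02138A3 (r,kernel):
  L0 @0x25[15] → 0x28007  P=1,RW=1,US=1,PS=0
  L1 @0x28[1] → 0x2A007  P=1,RW=1,US=1,PS=0
  L2 @0x2A[19] → 0x2C007  P=1,RW=1,US=1,PS=0
  → PA=0x2C8A3  (3 entries read)
#1 VA=0x741219346 (w,user):
  L0 @0x25[29] → 0x2E007  P=1,RW=1,US=1,PS=0
  L1 @0x2E[9] → 0x32007  P=1,RW=1,US=1,PS=0
  L2 @0x32[25] → 0x35003  P=1,RW=1,US=0,PS=0
  ✗ PROTECTION_VIOLATION  [3 reads]
#2 VA=0x6C2C0A6F4 (w,kernel):
  L0 @0x25[27] → 0x39007  P=1,RW=1,US=1,PS=0
  L1 @0x39[22] → 0x3C007  P=1,RW=1,US=1,PS=0
  L2 @0x3C[10] → 0x3F007  P=1,RW=1,US=1,PS=0
  → PA=0x3F6F4  (3 entries read)

Access #1 PA: FAULT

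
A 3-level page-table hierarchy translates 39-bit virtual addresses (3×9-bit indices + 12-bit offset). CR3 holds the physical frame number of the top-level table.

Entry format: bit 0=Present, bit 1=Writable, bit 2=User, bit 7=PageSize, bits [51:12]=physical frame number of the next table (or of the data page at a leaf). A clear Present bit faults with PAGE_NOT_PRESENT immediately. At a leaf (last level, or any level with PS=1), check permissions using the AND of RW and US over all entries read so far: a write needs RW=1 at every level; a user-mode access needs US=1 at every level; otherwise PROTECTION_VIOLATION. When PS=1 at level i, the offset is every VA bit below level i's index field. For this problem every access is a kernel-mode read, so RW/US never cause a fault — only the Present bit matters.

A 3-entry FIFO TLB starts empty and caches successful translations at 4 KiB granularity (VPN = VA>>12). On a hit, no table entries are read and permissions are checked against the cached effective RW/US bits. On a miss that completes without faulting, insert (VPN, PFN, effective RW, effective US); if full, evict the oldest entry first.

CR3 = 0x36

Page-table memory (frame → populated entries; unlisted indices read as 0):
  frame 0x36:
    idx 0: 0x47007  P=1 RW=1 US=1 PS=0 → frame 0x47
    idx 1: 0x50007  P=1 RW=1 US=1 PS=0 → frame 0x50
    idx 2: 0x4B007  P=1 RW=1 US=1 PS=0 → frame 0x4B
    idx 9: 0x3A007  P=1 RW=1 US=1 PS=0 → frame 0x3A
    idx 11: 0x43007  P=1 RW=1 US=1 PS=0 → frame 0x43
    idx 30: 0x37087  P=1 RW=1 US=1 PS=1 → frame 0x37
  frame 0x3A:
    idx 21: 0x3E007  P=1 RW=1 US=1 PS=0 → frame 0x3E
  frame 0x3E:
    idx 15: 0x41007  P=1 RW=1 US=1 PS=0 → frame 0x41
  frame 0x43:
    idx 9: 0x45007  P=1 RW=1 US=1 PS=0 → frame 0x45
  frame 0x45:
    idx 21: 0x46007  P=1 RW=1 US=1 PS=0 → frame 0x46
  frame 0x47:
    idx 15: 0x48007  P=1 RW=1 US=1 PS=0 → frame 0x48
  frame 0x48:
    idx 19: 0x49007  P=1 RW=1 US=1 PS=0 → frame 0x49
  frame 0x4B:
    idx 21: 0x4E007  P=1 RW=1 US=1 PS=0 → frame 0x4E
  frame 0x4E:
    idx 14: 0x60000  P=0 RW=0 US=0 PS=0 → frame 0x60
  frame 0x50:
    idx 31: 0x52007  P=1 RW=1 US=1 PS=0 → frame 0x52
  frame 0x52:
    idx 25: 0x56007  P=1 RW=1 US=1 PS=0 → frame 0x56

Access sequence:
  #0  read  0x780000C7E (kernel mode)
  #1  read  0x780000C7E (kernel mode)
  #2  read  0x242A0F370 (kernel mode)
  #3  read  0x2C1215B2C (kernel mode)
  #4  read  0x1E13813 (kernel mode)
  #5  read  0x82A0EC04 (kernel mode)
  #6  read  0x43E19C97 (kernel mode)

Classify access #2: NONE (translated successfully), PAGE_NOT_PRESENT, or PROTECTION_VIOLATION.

Trace:
#0 VA=0x780000C7E (r,kernel):
  L0: frame=0x36 idx=30 entry=0x37087 [P=1 RW=1 US=1 PS=1]
  ✓ 0x37C7E (huge @L0)  — 1 lookups
#1 VA=0x780000C7E (r,kernel):
  TLB hit vpn=0x780000 → PA=0x37C7E
#2 VA=0x242A0F370 (r,kernel):
  L0: frame=0x36 idx=9 entry=0x3A007 [P=1 RW=1 US=1 PS=0]
  L1: frame=0x3A idx=21 entry=0x3E007 [P=1 RW=1 US=1 PS=0]
  L2: frame=0x3E idx=15 entry=0x41007 [P=1 RW=1 US=1 PS=0]
  ✓ 0x41370  — 3 lookups
#3 VA=0x2C1215B2C (r,kernel):
  L0: frame=0x36 idx=11 entry=0x43007 [P=1 RW=1 US=1 PS=0]
  L1: frame=0x43 idx=9 entry=0x45007 [P=1 RW=1 US=1 PS=0]
  L2: frame=0x45 idx=21 entry=0x46007 [P=1 RW=1 US=1 PS=0]
  ✓ 0x46B2C  — 3 lookups
#4 VA=0x1E13813 (r,kernel):
  L0: frame=0x36 idx=0 entry=0x47007 [P=1 RW=1 US=1 PS=0]
  L1: frame=0x47 idx=15 entry=0x48007 [P=1 RW=1 US=1 PS=0]
  L2: frame=0x48 idx=19 entry=0x49007 [P=1 RW=1 US=1 PS=0]
  ✓ 0x49813  — 3 lookups
#5 VA=0x82A0EC04 (r,kernel):
  L0: frame=0x36 idx=2 entry=0x4B007 [P=1 RW=1 US=1 PS=0]
  L1: frame=0x4B idx=21 entry=0x4E007 [P=1 RW=1 US=1 PS=0]
  L2: frame=0x4E idx=14 entry=0x60000 [P=0 RW=0 US=0 PS=0]
  → PAGE_NOT_PRESENT  (3 entries read)
#6 VA=0x43E19C97 (r,kernel):
  L0: frame=0x36 idx=1 entry=0x50007 [P=1 RW=1 US=1 PS=0]
  L1: frame=0x50 idx=31 entry=0x52007 [P=1 RW=1 US=1 PS=0]
  L2: frame=0x52 idx=25 entry=0x56007 [P=1 RW=1 US=1 PS=0]
  ✓ 0x56C97  — 3 lookups

Access #2 fault: NONE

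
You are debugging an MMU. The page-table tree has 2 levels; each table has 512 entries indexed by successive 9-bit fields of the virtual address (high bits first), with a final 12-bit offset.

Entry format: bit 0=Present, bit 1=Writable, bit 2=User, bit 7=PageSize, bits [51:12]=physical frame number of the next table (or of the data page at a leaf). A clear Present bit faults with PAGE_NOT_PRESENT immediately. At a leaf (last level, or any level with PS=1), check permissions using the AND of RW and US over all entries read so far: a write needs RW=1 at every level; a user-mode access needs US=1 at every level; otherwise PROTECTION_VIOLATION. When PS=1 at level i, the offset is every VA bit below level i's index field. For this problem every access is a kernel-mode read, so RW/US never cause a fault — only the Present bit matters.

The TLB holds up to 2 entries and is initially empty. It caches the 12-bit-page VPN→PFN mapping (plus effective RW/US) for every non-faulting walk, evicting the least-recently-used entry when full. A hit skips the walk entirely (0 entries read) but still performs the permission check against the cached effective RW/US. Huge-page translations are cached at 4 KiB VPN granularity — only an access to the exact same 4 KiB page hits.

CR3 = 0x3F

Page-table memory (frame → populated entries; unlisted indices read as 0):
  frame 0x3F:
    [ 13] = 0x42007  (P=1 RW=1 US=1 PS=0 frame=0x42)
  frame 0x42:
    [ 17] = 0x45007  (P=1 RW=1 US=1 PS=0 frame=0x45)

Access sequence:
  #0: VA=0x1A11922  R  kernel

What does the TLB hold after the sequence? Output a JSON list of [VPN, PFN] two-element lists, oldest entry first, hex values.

Per-access translation:
#0 VA=0x1A11922 (r,kernel):
  lvl0: tbl 0x3F, slot 13 ⇒ 0x42007 (P1/RW1/US1/PS0)
  lvl1: tbl 0x42, slot 17 ⇒ 0x45007 (P1/RW1/US1/PS0)
  → PA=0x45922  (2 entries read)

TLB: [["0x1A11", "0x45"]]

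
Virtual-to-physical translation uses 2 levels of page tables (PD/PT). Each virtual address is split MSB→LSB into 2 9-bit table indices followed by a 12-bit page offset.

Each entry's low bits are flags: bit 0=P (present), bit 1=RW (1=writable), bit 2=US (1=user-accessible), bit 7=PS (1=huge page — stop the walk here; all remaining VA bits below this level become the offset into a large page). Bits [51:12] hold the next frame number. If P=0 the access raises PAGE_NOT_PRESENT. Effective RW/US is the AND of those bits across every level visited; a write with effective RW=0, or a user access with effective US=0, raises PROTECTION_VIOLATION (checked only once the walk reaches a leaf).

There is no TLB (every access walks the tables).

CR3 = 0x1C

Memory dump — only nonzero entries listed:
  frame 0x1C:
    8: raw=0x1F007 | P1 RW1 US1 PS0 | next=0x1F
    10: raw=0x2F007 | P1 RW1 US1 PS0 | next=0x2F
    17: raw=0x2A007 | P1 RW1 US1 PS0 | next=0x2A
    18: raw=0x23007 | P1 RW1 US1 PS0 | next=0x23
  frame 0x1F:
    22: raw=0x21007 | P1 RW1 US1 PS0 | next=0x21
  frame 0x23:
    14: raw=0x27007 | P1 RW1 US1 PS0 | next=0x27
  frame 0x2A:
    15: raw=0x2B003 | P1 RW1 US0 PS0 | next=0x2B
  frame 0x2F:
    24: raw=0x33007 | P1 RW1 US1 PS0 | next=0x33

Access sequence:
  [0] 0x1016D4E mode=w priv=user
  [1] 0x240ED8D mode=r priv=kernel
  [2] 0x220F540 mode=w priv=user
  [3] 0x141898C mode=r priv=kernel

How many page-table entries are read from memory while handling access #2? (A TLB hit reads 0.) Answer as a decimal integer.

Trace:
#0 VA=0x1016D4E (w,user):
  L0: frame=0x1C idx=8 entry=0x1F007 [P=1 RW=1 US=1 PS=0]
  L1: frame=0x1F idx=22 entry=0x21007 [P=1 RW=1 US=1 PS=0]
  → PA=0x21D4E  (2 entries read)
#1 VA=0x240ED8D (r,kernel):
  L0: frame=0x1C idx=18 entry=0x23007 [P=1 RW=1 US=1 PS=0]
  L1: frame=0x23 idx=14 entry=0x27007 [P=1 RW=1 US=1 PS=0]
  → PA=0x27D8D  (2 entries read)
#2 VA=0x220F540 (w,user):
  L0: frame=0x1C idx=17 entry=0x2A007 [P=1 RW=1 US=1 PS=0]
  L1: frame=0x2A idx=15 entry=0x2B003 [P=1 RW=1 US=0 PS=0]
  → PROTECTION_VIOLATION  (2 entries read)
#3 VA=0x141898C (r,kernel):
  L0: frame=0x1C idx=10 entry=0x2F007 [P=1 RW=1 US=1 PS=0]
  L1: frame=0x2F idx=24 entry=0x33007 [P=1 RW=1 US=1 PS=0]
  → PA=0x3398C  (2 entries read)

Entries read for #2: 2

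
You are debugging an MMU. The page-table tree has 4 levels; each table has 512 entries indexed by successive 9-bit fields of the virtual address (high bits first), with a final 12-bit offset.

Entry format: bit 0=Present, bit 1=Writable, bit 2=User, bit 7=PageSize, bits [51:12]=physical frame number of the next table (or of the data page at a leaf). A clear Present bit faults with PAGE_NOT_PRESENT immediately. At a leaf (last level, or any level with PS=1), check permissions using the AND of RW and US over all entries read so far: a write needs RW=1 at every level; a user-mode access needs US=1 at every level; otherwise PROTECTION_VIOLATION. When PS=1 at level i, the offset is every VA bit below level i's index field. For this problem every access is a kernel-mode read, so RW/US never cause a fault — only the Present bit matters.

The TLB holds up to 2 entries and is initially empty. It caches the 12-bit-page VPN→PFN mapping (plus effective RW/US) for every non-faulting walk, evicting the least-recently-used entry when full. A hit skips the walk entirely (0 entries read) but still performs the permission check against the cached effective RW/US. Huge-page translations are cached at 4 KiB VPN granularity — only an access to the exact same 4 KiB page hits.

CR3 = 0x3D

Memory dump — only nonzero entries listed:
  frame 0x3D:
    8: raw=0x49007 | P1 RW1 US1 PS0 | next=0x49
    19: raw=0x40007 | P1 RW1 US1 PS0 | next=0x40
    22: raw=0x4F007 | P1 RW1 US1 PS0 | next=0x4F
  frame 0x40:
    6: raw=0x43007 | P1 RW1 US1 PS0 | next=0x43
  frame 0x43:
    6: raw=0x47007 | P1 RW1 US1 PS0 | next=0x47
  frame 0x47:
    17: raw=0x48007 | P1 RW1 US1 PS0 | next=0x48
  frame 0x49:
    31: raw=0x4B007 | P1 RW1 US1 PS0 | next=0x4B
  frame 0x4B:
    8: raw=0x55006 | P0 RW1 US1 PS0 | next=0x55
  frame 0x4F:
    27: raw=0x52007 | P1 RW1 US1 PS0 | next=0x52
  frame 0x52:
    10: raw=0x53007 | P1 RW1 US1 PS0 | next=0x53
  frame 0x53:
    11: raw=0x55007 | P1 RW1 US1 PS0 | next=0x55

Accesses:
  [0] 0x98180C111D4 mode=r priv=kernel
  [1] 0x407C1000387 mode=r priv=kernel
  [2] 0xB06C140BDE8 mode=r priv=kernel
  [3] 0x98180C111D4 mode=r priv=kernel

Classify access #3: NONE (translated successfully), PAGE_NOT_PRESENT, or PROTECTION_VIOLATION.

Trace:
#0 VA=0x98180C111D4 (r,kernel):
  L0 @0x3D[19] → 0x40007  P=1,RW=1,US=1,PS=0
  L1 @0x40[6] → 0x43007  P=1,RW=1,US=1,PS=0
  L2 @0x43[6] → 0x47007  P=1,RW=1,US=1,PS=0
  L3 @0x47[17] → 0x48007  P=1,RW=1,US=1,PS=0
  → PA=0x481D4  (4 entries read)
#1 VA=0x407C1000387 (r,kernel):
  L0 @0x3D[8] → 0x49007  P=1,RW=1,US=1,PS=0
  L1 @0x49[31] → 0x4B007  P=1,RW=1,US=1,PS=0
  L2 @0x4B[8] → 0x55006  P=0,RW=1,US=1,PS=0
  → PAGE_NOT_PRESENT  (3 entries read)
#2 VA=0xB06C140BDE8 (r,kernel):
  L0 @0x3D[22] → 0x4F007  P=1,RW=1,US=1,PS=0
  L1 @0x4F[27] → 0x52007  P=1,RW=1,US=1,PS=0
  L2 @0x52[10] → 0x53007  P=1,RW=1,US=1,PS=0
  L3 @0x53[11] → 0x55007  P=1,RW=1,US=1,PS=0
  → PA=0x55DE8  (4 entries read)
#3 VA=0x98180C111D4 (r,kernel):
  TLB hit vpn=0x98180C11 → PA=0x481D4

Access #3 fault: NONE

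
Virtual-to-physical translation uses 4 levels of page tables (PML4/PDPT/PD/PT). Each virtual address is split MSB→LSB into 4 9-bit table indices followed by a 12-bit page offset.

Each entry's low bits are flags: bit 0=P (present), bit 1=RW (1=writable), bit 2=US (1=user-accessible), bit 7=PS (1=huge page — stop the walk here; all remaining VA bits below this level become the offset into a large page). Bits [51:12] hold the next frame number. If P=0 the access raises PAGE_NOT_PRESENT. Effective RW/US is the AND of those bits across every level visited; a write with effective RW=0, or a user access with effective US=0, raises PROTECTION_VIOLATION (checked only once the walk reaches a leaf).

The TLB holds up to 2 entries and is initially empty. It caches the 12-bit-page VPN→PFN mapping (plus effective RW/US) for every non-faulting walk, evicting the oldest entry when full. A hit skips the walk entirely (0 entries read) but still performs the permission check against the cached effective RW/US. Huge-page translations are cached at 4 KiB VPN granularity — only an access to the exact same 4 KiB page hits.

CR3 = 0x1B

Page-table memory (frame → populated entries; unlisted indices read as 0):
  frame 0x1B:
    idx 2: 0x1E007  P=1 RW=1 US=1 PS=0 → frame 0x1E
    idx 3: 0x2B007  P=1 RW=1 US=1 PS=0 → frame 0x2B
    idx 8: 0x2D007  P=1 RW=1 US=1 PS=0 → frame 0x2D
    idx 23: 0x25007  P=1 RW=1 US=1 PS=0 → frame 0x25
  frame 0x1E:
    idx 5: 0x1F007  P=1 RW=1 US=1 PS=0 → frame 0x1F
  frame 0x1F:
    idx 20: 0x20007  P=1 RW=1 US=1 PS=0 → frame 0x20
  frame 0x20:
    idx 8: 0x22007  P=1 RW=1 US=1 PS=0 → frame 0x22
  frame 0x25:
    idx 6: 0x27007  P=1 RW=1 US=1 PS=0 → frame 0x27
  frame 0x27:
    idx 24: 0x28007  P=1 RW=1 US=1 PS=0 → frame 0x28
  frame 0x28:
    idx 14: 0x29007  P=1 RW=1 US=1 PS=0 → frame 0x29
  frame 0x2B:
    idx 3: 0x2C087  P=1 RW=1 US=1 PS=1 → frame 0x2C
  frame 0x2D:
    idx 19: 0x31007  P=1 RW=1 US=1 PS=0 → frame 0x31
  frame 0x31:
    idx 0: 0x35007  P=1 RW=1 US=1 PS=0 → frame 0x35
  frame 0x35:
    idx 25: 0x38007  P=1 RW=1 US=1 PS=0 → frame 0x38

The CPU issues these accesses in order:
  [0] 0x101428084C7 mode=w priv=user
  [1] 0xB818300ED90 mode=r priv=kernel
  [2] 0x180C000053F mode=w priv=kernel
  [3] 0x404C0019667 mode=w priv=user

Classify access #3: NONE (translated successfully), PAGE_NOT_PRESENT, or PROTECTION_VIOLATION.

Per-access translation:
#0 VA=0x101428084C7 (w,user):
  L0: frame=0x1B idx=2 entry=0x1E007 [P=1 RW=1 US=1 PS=0]
  L1: frame=0x1E idx=5 entry=0x1F007 [P=1 RW=1 US=1 PS=0]
  L2: frame=0x1F idx=20 entry=0x20007 [P=1 RW=1 US=1 PS=0]
  L3: frame=0x20 idx=8 entry=0x22007 [P=1 RW=1 US=1 PS=0]
  ⇒ phys 0x224C7  [4 reads]
#1 VA=0xB818300ED90 (r,kernel):
  L0: frame=0x1B idx=23 entry=0x25007 [P=1 RW=1 US=1 PS=0]
  L1: frame=0x25 idx=6 entry=0x27007 [P=1 RW=1 US=1 PS=0]
  L2: frame=0x27 idx=24 entry=0x28007 [P=1 RW=1 US=1 PS=0]
  L3: frame=0x28 idx=14 entry=0x29007 [P=1 RW=1 US=1 PS=0]
  ⇒ phys 0x29D90  [4 reads]
#2 VA=0x180C000053F (w,kernel):
  L0: frame=0x1B idx=3 entry=0x2B007 [P=1 RW=1 US=1 PS=0]
  L1: frame=0x2B idx=3 entry=0x2C087 [P=1 RW=1 US=1 PS=1]
  ⇒ phys 0x2C53F (huge @L1)  [2 reads]
#3 VA=0x404C0019667 (w,user):
  L0: frame=0x1B idx=8 entry=0x2D007 [P=1 RW=1 US=1 PS=0]
  L1: frame=0x2D idx=19 entry=0x31007 [P=1 RW=1 US=1 PS=0]
  L2: frame=0x31 idx=0 entry=0x35007 [P=1 RW=1 US=1 PS=0]
  L3: frame=0x35 idx=25 entry=0x38007 [P=1 RW=1 US=1 PS=0]
  ⇒ phys 0x38667  [4 reads]

Access #3 fault: NONE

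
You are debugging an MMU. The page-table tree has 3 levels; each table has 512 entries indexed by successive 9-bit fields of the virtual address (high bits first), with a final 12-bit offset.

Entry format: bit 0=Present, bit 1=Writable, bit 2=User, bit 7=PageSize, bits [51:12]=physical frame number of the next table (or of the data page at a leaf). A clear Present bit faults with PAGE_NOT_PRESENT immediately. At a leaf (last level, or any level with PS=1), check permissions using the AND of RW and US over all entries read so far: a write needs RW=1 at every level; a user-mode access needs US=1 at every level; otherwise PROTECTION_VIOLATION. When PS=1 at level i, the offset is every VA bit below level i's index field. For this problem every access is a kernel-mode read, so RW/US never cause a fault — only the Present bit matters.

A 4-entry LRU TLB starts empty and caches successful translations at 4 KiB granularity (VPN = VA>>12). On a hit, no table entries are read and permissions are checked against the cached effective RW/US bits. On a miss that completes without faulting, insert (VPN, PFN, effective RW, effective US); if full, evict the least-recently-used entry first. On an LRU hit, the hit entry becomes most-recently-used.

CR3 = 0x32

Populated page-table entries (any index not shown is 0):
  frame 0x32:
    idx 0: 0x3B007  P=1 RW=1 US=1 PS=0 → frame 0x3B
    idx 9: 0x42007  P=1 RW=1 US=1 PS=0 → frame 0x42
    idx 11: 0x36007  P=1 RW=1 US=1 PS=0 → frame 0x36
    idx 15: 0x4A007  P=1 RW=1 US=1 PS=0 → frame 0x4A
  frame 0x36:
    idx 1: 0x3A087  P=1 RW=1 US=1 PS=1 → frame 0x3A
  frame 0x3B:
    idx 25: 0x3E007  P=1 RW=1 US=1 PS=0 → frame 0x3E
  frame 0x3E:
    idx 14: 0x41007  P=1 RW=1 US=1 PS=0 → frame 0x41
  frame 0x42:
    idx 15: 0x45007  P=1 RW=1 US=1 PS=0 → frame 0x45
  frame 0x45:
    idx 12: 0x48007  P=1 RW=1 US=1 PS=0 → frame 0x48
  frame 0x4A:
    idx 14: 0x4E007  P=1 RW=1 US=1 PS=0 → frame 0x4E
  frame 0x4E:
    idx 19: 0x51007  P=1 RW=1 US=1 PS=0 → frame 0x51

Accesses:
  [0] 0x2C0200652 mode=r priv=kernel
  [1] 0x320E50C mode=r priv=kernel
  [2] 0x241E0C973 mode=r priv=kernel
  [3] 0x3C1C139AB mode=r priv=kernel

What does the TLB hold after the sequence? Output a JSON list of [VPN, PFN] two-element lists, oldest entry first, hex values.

Trace:
#0 VA=0x2C0200652 (r,kernel):
  L0 @0x32[11] → 0x36007  P=1,RW=1,US=1,PS=0
  L1 @0x36[1] → 0x3A087  P=1,RW=1,US=1,PS=1
  → PA=0x3A652 (huge @L1)  (2 entries read)
#1 VA=0x320E50C (r,kernel):
  L0 @0x32[0] → 0x3B007  P=1,RW=1,US=1,PS=0
  L1 @0x3B[25] → 0x3E007  P=1,RW=1,US=1,PS=0
  L2 @0x3E[14] → 0x41007  P=1,RW=1,US=1,PS=0
  → PA=0x4150C  (3 entries read)
#2 VA=0x241E0C973 (r,kernel):
  L0 @0x32[9] → 0x42007  P=1,RW=1,US=1,PS=0
  L1 @0x42[15] → 0x45007  P=1,RW=1,US=1,PS=0
  L2 @0x45[12] → 0x48007  P=1,RW=1,US=1,PS=0
  → PA=0x48973  (3 entries read)
#3 VA=0x3C1C139AB (r,kernel):
  L0 @0x32[15] → 0x4A007  P=1,RW=1,US=1,PS=0
  L1 @0x4A[14] → 0x4E007  P=1,RW=1,US=1,PS=0
  L2 @0x4E[19] → 0x51007  P=1,RW=1,US=1,PS=0
  → PA=0x519AB  (3 entries read)

TLB: [["0x2C0200", "0x3A"], ["0x320E", "0x41"], ["0x241E0C", "0x48"], ["0x3C1C13", "0x51"]]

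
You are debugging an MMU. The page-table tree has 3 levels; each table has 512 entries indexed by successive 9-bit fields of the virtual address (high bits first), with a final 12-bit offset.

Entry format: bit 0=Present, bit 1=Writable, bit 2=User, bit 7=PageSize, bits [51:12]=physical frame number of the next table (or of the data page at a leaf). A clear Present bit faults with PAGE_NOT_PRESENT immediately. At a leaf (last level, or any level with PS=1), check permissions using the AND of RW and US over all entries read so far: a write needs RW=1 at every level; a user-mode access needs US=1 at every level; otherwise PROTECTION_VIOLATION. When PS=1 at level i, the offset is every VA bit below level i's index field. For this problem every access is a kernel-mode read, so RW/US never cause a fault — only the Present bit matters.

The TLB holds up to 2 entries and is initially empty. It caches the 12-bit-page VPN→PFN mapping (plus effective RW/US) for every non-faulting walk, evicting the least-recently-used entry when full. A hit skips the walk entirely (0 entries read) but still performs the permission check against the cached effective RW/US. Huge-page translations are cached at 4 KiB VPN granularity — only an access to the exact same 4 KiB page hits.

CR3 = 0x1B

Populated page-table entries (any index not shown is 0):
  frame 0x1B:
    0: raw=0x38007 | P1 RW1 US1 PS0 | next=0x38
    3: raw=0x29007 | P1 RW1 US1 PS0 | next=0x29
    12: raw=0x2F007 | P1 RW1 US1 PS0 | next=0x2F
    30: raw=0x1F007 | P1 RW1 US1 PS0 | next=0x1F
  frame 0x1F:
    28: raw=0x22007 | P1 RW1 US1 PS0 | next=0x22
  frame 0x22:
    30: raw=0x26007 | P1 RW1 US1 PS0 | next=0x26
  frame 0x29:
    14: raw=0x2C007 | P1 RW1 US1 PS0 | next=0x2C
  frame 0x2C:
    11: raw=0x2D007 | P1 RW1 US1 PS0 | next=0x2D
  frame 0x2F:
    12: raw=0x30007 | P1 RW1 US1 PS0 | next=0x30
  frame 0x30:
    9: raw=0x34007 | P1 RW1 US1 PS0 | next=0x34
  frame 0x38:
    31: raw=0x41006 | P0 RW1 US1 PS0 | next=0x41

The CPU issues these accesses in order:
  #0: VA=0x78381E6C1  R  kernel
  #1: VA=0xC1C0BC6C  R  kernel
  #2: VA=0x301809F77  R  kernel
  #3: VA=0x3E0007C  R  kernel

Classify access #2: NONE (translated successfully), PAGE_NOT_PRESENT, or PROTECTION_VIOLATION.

Per-access translation:
#0 VA=0x78381E6C1 (r,kernel):
  L0 @0x1B[30] → 0x1F007  P=1,RW=1,US=1,PS=0
  L1 @0x1F[28] → 0x22007  P=1,RW=1,US=1,PS=0
  L2 @0x22[30] → 0x26007  P=1,RW=1,US=1,PS=0
  ⇒ phys 0x266C1  [3 reads]
#1 VA=0xC1C0BC6C (r,kernel):
  L0 @0x1B[3] → 0x29007  P=1,RW=1,US=1,PS=0
  L1 @0x29[14] → 0x2C007  P=1,RW=1,US=1,PS=0
  L2 @0x2C[11] → 0x2D007  P=1,RW=1,US=1,PS=0
  ⇒ phys 0x2DC6C  [3 reads]
#2 VA=0x301809F77 (r,kernel):
  L0 @0x1B[12] → 0x2F007  P=1,RW=1,US=1,PS=0
  L1 @0x2F[12] → 0x30007  P=1,RW=1,US=1,PS=0
  L2 @0x30[9] → 0x34007  P=1,RW=1,US=1,PS=0
  ⇒ phys 0x34F77  [3 reads]
#3 VA=0x3E0007C (r,kernel):
  L0 @0x1B[0] → 0x38007  P=1,RW=1,US=1,PS=0
  L1 @0x38[31] → 0x41006  P=0,RW=1,US=1,PS=0
  ⇒ fault: PAGE_NOT_PRESENT  — 2 lookups

Access #2 fault: NONE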